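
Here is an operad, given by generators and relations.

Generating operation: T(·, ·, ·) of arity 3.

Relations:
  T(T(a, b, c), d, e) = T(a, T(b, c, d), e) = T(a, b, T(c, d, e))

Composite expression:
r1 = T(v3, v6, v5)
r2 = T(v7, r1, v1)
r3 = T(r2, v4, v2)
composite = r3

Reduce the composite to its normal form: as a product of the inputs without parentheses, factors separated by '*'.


v7 * v3 * v6 * v5 * v1 * v4 * v2


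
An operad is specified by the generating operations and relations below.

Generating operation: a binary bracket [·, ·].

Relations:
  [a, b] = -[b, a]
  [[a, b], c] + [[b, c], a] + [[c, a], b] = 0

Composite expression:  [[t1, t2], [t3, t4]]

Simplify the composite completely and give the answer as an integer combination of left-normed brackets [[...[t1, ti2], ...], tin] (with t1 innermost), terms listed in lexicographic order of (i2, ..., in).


[[[t1, t2], t3], t4] - [[[t1, t2], t4], t3]

Skip Jacobi rewriting: expand, keep t1-initial words, read off terms.
Composite bracket: [[t1, t2], [t3, t4]]
Full expansion: 8 signed words from ab - ba (2^3 = 8).
Only words starting with t1 matter:
  from t1t2t3t4, sign +1: term +[[[t1, t2], t3], t4]
  from t1t2t4t3, sign -1: term -[[[t1, t2], t4], t3]


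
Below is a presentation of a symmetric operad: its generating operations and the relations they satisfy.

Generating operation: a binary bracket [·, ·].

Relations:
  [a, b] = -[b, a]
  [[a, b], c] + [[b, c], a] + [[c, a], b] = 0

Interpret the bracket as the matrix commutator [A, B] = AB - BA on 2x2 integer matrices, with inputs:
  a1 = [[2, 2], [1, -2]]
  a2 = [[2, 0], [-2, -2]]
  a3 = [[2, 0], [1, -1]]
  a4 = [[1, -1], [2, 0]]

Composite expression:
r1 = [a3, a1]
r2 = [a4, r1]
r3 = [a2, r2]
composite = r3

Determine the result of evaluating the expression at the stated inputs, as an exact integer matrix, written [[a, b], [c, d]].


[[4, 8], [88, -4]]

[a3, a1] = [[-2, 6], [1, 2]]
[a4, [a3, a1]] = [[-13, 2], [-9, 13]]
[a2, [a4, [a3, a1]]] = [[4, 8], [88, -4]]


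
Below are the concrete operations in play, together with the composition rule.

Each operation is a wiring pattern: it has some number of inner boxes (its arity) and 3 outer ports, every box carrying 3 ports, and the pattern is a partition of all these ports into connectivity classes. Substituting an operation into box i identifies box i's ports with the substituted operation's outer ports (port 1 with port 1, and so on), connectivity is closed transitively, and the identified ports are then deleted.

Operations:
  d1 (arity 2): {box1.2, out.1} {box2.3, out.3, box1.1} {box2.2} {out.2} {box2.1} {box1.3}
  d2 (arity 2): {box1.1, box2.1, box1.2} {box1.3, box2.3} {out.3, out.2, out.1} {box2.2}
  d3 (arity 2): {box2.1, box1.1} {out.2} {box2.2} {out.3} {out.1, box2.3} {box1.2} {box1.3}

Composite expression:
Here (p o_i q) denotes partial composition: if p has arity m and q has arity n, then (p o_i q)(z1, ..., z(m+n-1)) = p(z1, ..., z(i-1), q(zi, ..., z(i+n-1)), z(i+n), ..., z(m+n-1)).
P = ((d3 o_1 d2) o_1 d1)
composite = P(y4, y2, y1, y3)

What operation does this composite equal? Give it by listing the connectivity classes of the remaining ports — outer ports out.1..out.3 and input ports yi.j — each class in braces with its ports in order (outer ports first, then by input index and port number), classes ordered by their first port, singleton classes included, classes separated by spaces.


{out.1, y3.3} {out.2} {out.3} {y1.1, y4.2} {y1.2} {y1.3, y2.3, y4.1} {y2.1} {y2.2} {y3.1} {y3.2} {y4.3}

Connectivity passes through glued d3-boundaries; trace each wire chain.
composing d1 on (y4, y2), with out.j its own outer ports: {out.1, y4.2} {out.2} {out.3, y2.3, y4.1} {y2.1} {y2.2} {y4.3}
composing d2 on (y4, y2, y1), with out.j its own outer ports: {out.1, out.2, out.3} {y1.1, y4.2} {y1.2} {y1.3, y2.3, y4.1} {y2.1} {y2.2} {y4.3}
composing d3 on (y4, y2, y1, y3), with out.j its own outer ports: {out.1, y3.3} {out.2} {out.3} {y1.1, y4.2} {y1.2} {y1.3, y2.3, y4.1} {y2.1} {y2.2} {y3.1} {y3.2} {y4.3}


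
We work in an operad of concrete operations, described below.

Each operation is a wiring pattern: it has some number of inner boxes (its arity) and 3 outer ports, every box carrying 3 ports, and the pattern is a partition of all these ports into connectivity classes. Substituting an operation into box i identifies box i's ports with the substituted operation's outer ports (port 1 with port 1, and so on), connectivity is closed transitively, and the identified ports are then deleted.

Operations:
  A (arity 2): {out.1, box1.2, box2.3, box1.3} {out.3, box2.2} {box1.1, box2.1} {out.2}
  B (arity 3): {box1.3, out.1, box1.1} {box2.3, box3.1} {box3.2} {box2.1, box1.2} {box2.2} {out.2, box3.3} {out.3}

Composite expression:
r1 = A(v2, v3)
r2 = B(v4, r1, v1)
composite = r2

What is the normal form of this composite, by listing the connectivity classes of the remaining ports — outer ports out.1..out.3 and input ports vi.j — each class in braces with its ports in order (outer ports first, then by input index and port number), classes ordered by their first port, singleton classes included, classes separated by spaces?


{out.1, v4.1, v4.3} {out.2, v1.3} {out.3} {v1.1, v3.2} {v1.2} {v2.1, v3.1} {v2.2, v2.3, v3.3, v4.2}

Reachability decides: close wires over B-identified ports.
through A, on inputs (v2, v3): {out.1, v2.2, v2.3, v3.3} {out.2} {out.3, v3.2} {v2.1, v3.1} (out.j = stage outer ports)
through B, on inputs (v4, v2, v3, v1): {out.1, v4.1, v4.3} {out.2, v1.3} {out.3} {v1.1, v3.2} {v1.2} {v2.1, v3.1} {v2.2, v2.3, v3.3, v4.2} (out.j = stage outer ports)


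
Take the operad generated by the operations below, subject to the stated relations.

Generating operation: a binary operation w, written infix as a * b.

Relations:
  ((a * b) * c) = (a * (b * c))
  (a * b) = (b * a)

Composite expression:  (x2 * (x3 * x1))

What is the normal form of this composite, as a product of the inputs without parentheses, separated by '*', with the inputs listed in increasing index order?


x1 * x2 * x3


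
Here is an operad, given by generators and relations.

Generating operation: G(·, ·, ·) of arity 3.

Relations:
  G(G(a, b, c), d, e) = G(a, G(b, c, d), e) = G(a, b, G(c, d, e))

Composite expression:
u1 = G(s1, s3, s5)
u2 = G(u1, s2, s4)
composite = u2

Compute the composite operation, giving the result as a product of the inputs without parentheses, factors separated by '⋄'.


s1 ⋄ s3 ⋄ s5 ⋄ s2 ⋄ s4

The G-tree's shape is irrelevant; the s-reading-order decides.
G(s1, s3, s5) reduces to s1 ⋄ s3 ⋄ s5
G(G(s1, s3, s5), s2, s4) reduces to s1 ⋄ s3 ⋄ s5 ⋄ s2 ⋄ s4


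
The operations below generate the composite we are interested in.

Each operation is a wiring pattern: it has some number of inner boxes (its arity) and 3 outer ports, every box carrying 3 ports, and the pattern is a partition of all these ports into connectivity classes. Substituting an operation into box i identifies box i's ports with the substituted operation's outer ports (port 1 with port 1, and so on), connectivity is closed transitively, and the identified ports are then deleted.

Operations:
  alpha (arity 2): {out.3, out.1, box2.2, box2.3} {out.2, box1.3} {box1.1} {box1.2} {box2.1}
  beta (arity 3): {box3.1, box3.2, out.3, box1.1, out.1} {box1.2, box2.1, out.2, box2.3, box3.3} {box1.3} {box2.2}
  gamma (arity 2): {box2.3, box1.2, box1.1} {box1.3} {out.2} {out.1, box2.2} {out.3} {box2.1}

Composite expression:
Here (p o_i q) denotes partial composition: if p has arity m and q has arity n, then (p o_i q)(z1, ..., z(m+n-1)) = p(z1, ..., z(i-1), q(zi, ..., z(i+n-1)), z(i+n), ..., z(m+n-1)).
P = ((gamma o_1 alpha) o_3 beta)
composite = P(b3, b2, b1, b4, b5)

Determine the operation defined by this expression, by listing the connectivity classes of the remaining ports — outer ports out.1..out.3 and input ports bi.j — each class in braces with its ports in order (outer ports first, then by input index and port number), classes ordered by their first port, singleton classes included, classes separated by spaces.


{out.1, b1.2, b4.1, b4.3, b5.3} {out.2} {out.3} {b1.1, b2.2, b2.3, b3.3, b5.1, b5.2} {b1.3} {b2.1} {b3.1} {b3.2} {b4.2}

Reachability decides: close wires over gamma-identified ports.
composing alpha on (b3, b2), with out.j its own outer ports: {out.1, out.3, b2.2, b2.3} {out.2, b3.3} {b2.1} {b3.1} {b3.2}
composing beta on (b1, b4, b5), with out.j its own outer ports: {out.1, out.3, b1.1, b5.1, b5.2} {out.2, b1.2, b4.1, b4.3, b5.3} {b1.3} {b4.2}
composing gamma on (b3, b2, b1, b4, b5), with out.j its own outer ports: {out.1, b1.2, b4.1, b4.3, b5.3} {out.2} {out.3} {b1.1, b2.2, b2.3, b3.3, b5.1, b5.2} {b1.3} {b2.1} {b3.1} {b3.2} {b4.2}


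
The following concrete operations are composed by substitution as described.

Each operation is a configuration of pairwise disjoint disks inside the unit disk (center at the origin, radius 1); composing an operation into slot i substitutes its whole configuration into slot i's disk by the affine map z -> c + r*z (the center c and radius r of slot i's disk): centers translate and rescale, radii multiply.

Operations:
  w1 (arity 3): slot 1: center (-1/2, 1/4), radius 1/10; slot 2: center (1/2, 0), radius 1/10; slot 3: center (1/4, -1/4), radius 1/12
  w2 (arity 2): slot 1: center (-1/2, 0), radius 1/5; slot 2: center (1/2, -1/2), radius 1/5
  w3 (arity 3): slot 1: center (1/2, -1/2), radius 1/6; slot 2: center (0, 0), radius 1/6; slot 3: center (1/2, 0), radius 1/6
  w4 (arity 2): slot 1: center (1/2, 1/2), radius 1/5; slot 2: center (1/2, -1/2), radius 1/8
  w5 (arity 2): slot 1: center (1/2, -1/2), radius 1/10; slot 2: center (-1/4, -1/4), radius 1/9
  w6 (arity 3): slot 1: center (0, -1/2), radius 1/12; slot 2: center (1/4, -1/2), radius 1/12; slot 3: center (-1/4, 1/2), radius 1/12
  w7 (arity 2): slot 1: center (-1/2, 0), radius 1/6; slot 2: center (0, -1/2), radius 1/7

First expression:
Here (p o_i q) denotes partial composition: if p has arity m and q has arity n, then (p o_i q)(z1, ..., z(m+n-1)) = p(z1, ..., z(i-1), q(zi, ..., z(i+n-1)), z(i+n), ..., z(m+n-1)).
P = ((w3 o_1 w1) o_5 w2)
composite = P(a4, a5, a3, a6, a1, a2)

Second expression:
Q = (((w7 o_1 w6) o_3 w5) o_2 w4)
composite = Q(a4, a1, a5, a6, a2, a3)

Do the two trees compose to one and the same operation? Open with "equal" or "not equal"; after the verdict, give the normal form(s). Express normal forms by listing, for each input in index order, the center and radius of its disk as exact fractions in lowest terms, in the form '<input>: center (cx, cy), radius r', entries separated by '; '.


The first expression reduces to a1: center (5/12, 0), radius 1/30; a2: center (7/12, -1/12), radius 1/30; a3: center (13/24, -13/24), radius 1/72; a4: center (5/12, -11/24), radius 1/60; a5: center (7/12, -1/2), radius 1/60; a6: center (0, 0), radius 1/6
The second expression reduces to a1: center (-65/144, -11/144), radius 1/360; a2: center (-157/288, 23/288), radius 1/648; a3: center (0, -1/2), radius 1/7; a4: center (-1/2, -1/12), radius 1/72; a5: center (-65/144, -13/144), radius 1/576; a6: center (-77/144, 11/144), radius 1/720
They disagree, so not equal.

not equal — first a1: center (5/12, 0), radius 1/30; a2: center (7/12, -1/12), radius 1/30; a3: center (13/24, -13/24), radius 1/72; a4: center (5/12, -11/24), radius 1/60; a5: center (7/12, -1/2), radius 1/60; a6: center (0, 0), radius 1/6, second a1: center (-65/144, -11/144), radius 1/360; a2: center (-157/288, 23/288), radius 1/648; a3: center (0, -1/2), radius 1/7; a4: center (-1/2, -1/12), radius 1/72; a5: center (-65/144, -13/144), radius 1/576; a6: center (-77/144, 11/144), radius 1/720


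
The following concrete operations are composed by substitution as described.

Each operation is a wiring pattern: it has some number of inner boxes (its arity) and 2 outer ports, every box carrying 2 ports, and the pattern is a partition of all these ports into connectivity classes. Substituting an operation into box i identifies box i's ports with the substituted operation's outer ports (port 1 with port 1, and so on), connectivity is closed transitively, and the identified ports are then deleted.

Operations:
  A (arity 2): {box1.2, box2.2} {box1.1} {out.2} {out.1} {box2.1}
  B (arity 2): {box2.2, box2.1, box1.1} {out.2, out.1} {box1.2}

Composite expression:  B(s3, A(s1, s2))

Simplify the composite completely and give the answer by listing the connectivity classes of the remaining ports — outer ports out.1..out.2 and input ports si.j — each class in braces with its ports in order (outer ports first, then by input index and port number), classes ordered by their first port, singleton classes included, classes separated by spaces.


Reachability decides: close wires over B-identified ports.
through A, on inputs (s1, s2): {out.1} {out.2} {s1.1} {s1.2, s2.2} {s2.1} (out.j = stage outer ports)
through B, on inputs (s3, s1, s2): {out.1, out.2} {s1.1} {s1.2, s2.2} {s2.1} {s3.1} {s3.2} (out.j = stage outer ports)

{out.1, out.2} {s1.1} {s1.2, s2.2} {s2.1} {s3.1} {s3.2}


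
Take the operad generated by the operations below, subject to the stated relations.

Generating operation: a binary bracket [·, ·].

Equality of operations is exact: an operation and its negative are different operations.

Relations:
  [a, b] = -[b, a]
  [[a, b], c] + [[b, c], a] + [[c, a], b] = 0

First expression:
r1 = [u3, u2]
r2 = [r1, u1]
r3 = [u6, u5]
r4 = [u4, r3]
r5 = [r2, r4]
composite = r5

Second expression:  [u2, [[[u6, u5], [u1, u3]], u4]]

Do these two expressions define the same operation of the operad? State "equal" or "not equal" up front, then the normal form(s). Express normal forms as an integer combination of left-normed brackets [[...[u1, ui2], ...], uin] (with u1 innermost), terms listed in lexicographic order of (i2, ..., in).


not equal — first -[[[[[u1, u2], u3], u4], u5], u6] + [[[[[u1, u2], u3], u4], u6], u5] + [[[[[u1, u2], u3], u5], u6], u4] - [[[[[u1, u2], u3], u6], u5], u4] + [[[[[u1, u3], u2], u4], u5], u6] - [[[[[u1, u3], u2], u4], u6], u5] - [[[[[u1, u3], u2], u5], u6], u4] + [[[[[u1, u3], u2], u6], u5], u4], second -[[[[[u1, u3], u5], u6], u4], u2] + [[[[[u1, u3], u6], u5], u4], u2]

Reducing the first expression gives -[[[[[u1, u2], u3], u4], u5], u6] + [[[[[u1, u2], u3], u4], u6], u5] + [[[[[u1, u2], u3], u5], u6], u4] - [[[[[u1, u2], u3], u6], u5], u4] + [[[[[u1, u3], u2], u4], u5], u6] - [[[[[u1, u3], u2], u4], u6], u5] - [[[[[u1, u3], u2], u5], u6], u4] + [[[[[u1, u3], u2], u6], u5], u4]
Reducing the second expression gives -[[[[[u1, u3], u5], u6], u4], u2] + [[[[[u1, u3], u6], u5], u4], u2]
They disagree, so not equal.


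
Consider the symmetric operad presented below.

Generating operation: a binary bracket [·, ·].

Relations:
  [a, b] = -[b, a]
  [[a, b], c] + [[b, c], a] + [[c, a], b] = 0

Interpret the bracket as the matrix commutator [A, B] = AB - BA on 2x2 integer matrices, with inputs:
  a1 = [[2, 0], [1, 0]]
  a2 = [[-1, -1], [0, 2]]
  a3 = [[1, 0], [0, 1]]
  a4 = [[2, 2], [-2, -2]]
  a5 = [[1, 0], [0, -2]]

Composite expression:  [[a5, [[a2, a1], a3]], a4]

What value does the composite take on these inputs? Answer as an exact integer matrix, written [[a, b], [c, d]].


[[0, 0], [0, 0]]

[a2, a1] = [[-1, 2], [3, 1]]
[[a2, a1], a3] = [[0, 0], [0, 0]]
[a5, [[a2, a1], a3]] = [[0, 0], [0, 0]]
[[a5, [[a2, a1], a3]], a4] = [[0, 0], [0, 0]]


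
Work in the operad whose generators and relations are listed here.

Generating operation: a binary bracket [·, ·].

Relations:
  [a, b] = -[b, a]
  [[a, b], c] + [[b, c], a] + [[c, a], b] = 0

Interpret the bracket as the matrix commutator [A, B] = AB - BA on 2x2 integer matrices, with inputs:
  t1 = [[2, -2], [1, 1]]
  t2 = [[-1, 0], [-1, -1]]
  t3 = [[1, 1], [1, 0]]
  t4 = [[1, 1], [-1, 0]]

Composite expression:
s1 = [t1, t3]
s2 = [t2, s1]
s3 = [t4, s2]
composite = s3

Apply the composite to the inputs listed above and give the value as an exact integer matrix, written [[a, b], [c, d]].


[[6, -6], [-12, -6]]

[t1, t3] = [[-3, 3], [0, 3]]
[t2, [t1, t3]] = [[3, 0], [6, -3]]
[t4, [t2, [t1, t3]]] = [[6, -6], [-12, -6]]


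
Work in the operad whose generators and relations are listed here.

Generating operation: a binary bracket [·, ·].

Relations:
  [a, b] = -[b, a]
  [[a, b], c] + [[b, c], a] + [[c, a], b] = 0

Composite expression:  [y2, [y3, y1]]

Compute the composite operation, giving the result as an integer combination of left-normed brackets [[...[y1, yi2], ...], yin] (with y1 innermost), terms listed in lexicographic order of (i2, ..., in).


[[y1, y3], y2]

Skip Jacobi rewriting: expand, keep y1-initial words, read off terms.
Composite bracket: [y2, [y3, y1]]
Applying ab - ba throughout gives 4 signed words (2^2 = 4).
Only words starting with y1 matter:
  y1y3y2 (sign +1) contributes +[[y1, y3], y2]


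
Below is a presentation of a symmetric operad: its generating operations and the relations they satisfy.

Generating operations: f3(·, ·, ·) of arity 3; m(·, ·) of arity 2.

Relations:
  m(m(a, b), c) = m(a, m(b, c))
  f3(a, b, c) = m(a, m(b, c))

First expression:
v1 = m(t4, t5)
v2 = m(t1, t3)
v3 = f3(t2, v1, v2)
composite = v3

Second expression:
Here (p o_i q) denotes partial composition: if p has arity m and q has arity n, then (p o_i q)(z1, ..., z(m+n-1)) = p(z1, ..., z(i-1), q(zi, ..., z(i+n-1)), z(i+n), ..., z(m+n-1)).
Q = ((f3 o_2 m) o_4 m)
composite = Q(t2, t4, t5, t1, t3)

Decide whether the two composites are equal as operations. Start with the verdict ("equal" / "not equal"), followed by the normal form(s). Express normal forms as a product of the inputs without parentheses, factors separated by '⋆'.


equal; both compose to t2 ⋆ t4 ⋆ t5 ⋆ t1 ⋆ t3

In normal form, the first expression is t2 ⋆ t4 ⋆ t5 ⋆ t1 ⋆ t3
In normal form, the second expression is t2 ⋆ t4 ⋆ t5 ⋆ t1 ⋆ t3
Same normal form: equal.


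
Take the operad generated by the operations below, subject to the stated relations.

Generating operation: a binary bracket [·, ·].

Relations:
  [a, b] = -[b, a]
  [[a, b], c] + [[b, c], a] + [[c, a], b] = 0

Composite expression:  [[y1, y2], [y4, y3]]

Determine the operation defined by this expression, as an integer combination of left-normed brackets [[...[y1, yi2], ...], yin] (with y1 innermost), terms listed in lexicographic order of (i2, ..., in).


-[[[y1, y2], y3], y4] + [[[y1, y2], y4], y3]

A multilinear Lie element is pinned by y1-initial words (y1 innermost).
Composite bracket: [[y1, y2], [y4, y3]]
Full expansion: 8 signed words from ab - ba (2^3 = 8).
Collect the words opening with y1:
  y1y2y3y4 (sign -1) contributes -[[[y1, y2], y3], y4]
  y1y2y4y3 (sign +1) contributes +[[[y1, y2], y4], y3]


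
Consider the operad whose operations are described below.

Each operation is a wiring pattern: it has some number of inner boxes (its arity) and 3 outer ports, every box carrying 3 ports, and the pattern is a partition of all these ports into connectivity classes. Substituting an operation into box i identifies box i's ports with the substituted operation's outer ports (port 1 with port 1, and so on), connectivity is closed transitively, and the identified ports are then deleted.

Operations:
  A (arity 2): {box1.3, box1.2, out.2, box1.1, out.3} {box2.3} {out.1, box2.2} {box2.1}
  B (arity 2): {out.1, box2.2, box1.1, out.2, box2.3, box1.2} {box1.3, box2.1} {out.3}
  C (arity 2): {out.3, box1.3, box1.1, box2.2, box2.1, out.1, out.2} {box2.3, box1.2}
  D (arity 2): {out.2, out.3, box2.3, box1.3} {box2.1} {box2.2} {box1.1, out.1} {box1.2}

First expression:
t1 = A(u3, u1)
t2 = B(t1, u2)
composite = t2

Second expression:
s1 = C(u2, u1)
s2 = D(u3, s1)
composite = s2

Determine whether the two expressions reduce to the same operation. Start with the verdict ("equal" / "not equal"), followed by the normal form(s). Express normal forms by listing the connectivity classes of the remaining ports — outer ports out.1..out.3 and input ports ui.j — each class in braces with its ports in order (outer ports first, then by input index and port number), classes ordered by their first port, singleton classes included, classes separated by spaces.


not equal; the first gives {out.1, out.2, u1.2, u2.1, u2.2, u2.3, u3.1, u3.2, u3.3} {out.3} {u1.1} {u1.3} and the second {out.1, u3.1} {out.2, out.3, u1.1, u1.2, u2.1, u2.3, u3.3} {u1.3, u2.2} {u3.2}


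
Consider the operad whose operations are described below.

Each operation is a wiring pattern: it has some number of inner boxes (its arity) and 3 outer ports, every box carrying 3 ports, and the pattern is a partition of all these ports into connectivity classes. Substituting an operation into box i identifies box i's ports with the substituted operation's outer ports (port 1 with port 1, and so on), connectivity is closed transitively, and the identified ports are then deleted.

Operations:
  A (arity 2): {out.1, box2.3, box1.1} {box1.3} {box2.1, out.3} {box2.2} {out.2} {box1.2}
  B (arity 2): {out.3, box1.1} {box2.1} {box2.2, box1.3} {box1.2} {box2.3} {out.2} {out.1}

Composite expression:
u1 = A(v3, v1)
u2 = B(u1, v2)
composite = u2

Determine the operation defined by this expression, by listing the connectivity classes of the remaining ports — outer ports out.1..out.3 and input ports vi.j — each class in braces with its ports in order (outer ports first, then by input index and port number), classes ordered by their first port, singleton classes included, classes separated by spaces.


{out.1} {out.2} {out.3, v1.3, v3.1} {v1.1, v2.2} {v1.2} {v2.1} {v2.3} {v3.2} {v3.3}

Reachability decides: close wires over B-identified ports.
the subtree at A composes to {out.1, v1.3, v3.1} {out.2} {out.3, v1.1} {v1.2} {v3.2} {v3.3} on (v3, v1); out.j = own outer ports
the subtree at B composes to {out.1} {out.2} {out.3, v1.3, v3.1} {v1.1, v2.2} {v1.2} {v2.1} {v2.3} {v3.2} {v3.3} on (v3, v1, v2); out.j = own outer ports


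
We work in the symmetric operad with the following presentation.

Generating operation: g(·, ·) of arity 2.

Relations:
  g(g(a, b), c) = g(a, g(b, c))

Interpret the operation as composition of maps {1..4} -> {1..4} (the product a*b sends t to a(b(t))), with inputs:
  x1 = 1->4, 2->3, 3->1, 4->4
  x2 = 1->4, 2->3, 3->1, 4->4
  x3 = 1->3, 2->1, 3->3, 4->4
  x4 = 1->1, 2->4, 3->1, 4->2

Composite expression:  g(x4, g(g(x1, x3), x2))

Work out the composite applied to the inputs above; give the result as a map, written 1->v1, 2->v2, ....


g(x1, x3) = 1->1, 2->4, 3->1, 4->4
g(g(x1, x3), x2) = 1->4, 2->1, 3->1, 4->4
g(x4, g(g(x1, x3), x2)) = 1->2, 2->1, 3->1, 4->2

1->2, 2->1, 3->1, 4->2


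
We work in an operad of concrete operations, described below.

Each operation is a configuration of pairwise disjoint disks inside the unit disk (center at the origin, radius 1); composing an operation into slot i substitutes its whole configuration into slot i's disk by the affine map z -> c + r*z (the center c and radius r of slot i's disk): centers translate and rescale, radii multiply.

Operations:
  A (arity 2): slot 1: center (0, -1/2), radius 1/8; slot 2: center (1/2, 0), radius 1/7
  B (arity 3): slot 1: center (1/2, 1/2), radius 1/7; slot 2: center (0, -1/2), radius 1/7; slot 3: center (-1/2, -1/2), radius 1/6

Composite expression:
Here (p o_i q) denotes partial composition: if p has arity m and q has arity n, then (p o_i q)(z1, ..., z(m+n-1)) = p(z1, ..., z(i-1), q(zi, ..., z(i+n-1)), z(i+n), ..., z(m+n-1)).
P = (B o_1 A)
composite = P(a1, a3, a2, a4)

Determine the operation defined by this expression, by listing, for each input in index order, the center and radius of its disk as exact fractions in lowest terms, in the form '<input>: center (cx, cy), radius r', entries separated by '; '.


a1: center (1/2, 3/7), radius 1/56; a2: center (0, -1/2), radius 1/7; a3: center (4/7, 1/2), radius 1/49; a4: center (-1/2, -1/2), radius 1/6


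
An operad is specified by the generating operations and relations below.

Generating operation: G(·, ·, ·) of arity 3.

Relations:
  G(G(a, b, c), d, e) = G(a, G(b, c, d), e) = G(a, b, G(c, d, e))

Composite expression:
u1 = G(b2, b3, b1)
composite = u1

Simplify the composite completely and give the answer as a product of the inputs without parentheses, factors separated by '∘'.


b2 ∘ b3 ∘ b1

The G-tree's shape is irrelevant; the b-reading-order decides.
G(b2, b3, b1) linearizes to b2 ∘ b3 ∘ b1


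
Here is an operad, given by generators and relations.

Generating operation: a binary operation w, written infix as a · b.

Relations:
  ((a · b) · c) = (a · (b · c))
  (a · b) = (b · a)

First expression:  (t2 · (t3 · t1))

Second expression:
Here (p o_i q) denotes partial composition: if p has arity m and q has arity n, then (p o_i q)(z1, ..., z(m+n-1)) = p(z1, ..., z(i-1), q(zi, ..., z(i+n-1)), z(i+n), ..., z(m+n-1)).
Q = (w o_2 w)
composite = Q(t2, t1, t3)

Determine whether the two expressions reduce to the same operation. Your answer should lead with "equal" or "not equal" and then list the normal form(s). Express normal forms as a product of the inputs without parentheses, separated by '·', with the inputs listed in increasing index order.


equal; the common form is t1 · t2 · t3

In normal form, the first expression is t1 · t2 · t3
In normal form, the second expression is t1 · t2 · t3
Identical normal forms: equal.


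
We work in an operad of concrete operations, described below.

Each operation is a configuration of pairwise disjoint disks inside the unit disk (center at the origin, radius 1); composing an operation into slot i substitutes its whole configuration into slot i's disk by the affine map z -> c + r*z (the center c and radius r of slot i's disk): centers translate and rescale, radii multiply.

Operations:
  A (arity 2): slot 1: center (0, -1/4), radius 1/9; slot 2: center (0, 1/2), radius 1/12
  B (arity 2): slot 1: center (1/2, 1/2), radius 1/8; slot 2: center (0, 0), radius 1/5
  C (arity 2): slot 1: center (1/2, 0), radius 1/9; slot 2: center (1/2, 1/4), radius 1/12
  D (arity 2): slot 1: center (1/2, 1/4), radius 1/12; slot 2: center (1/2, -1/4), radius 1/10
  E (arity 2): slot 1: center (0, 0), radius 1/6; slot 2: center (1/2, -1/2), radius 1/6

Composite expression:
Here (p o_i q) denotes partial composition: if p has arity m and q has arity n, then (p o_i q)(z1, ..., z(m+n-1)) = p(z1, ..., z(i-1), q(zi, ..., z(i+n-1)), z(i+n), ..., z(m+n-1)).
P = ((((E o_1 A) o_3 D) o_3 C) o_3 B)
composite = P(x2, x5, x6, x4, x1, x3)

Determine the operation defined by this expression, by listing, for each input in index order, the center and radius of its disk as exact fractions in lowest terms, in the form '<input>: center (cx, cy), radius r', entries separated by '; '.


x1: center (85/144, -131/288), radius 1/864; x2: center (0, -1/24), radius 1/54; x3: center (7/12, -13/24), radius 1/60; x4: center (85/144, -11/24), radius 1/3240; x5: center (0, 1/12), radius 1/72; x6: center (383/648, -593/1296), radius 1/5184


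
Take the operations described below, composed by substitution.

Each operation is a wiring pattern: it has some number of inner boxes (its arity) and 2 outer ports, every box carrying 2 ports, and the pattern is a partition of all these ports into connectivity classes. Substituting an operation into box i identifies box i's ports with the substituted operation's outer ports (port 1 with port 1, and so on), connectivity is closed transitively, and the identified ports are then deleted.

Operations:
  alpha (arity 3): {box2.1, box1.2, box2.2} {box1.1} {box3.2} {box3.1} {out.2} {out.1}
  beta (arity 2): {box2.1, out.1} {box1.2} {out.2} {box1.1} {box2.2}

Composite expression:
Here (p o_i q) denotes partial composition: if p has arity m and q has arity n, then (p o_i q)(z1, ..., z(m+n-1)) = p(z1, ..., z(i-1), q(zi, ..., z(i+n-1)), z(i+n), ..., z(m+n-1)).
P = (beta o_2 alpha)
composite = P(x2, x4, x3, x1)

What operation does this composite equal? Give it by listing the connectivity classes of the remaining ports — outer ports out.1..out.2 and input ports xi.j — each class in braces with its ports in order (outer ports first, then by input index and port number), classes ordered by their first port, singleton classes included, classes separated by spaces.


{out.1} {out.2} {x1.1} {x1.2} {x2.1} {x2.2} {x3.1, x3.2, x4.2} {x4.1}

Connectivity passes through glued beta-boundaries; trace each wire chain.
after alpha, the pattern on (x4, x3, x1) reads {out.1} {out.2} {x1.1} {x1.2} {x3.1, x3.2, x4.2} {x4.1} (out.j = its outer ports)
after beta, the pattern on (x2, x4, x3, x1) reads {out.1} {out.2} {x1.1} {x1.2} {x2.1} {x2.2} {x3.1, x3.2, x4.2} {x4.1} (out.j = its outer ports)


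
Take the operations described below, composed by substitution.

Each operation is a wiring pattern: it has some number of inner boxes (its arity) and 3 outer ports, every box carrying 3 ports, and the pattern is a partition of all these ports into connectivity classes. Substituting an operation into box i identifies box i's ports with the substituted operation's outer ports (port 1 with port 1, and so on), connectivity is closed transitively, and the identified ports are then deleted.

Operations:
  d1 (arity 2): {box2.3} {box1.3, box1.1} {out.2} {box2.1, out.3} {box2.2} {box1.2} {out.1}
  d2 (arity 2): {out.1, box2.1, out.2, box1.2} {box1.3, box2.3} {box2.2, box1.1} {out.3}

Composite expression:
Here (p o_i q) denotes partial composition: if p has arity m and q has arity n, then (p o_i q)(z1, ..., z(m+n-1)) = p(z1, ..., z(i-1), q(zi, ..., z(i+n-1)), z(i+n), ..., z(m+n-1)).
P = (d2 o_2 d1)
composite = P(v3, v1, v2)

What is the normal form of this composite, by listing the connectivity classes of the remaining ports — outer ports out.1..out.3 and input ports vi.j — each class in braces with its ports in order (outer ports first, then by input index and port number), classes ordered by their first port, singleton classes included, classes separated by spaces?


{out.1, out.2, v3.2} {out.3} {v1.1, v1.3} {v1.2} {v2.1, v3.3} {v2.2} {v2.3} {v3.1}


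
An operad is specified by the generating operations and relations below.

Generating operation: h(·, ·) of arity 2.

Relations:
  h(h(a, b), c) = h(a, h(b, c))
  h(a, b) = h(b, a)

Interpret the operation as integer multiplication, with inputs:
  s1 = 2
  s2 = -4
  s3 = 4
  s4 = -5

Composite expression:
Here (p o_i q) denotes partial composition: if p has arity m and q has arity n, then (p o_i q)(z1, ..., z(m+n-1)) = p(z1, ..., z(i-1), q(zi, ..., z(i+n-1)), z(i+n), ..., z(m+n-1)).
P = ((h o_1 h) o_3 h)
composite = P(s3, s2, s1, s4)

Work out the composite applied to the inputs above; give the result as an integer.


h(s3, s2) = -16
h(s1, s4) = -10
h(h(s3, s2), h(s1, s4)) = 160

160


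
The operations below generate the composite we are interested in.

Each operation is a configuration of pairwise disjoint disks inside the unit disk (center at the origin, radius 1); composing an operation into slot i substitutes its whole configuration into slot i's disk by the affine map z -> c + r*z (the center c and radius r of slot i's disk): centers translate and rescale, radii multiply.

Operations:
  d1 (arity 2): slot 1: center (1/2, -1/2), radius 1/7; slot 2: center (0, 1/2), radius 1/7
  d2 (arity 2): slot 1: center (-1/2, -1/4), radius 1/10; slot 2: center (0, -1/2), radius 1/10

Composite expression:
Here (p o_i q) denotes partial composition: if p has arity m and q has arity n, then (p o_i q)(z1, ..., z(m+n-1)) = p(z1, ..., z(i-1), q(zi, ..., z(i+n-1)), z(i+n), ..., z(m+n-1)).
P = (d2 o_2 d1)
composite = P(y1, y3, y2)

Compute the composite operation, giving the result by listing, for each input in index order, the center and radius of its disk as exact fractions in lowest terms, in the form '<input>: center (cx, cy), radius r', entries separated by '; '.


Each y-disk chains the slot maps above it in d2; radii multiply.
y1: after 1 affine step, its disk has center (-1/2, -1/4), radius 1/10
y3: after 2 affine steps, its disk has center (1/20, -11/20), radius 1/70
y2: after 2 affine steps, its disk has center (0, -9/20), radius 1/70

y1: center (-1/2, -1/4), radius 1/10; y2: center (0, -9/20), radius 1/70; y3: center (1/20, -11/20), radius 1/70


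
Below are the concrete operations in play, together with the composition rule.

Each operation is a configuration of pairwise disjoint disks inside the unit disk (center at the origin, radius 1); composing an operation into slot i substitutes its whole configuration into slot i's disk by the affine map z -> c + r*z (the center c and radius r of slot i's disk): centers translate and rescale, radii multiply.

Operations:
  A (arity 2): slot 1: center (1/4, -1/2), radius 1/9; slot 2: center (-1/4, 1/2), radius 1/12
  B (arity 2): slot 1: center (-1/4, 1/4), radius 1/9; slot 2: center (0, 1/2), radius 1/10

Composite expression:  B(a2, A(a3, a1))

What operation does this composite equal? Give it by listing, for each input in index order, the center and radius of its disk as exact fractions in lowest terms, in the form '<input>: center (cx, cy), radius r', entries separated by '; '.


a1: center (-1/40, 11/20), radius 1/120; a2: center (-1/4, 1/4), radius 1/9; a3: center (1/40, 9/20), radius 1/90

Only the slot chain above each a matters under B; compose those maps.
tracing a2 down its 1-map path: center (-1/4, 1/4), radius 1/9
tracing a3 down its 2-map path: center (1/40, 9/20), radius 1/90
tracing a1 down its 2-map path: center (-1/40, 11/20), radius 1/120


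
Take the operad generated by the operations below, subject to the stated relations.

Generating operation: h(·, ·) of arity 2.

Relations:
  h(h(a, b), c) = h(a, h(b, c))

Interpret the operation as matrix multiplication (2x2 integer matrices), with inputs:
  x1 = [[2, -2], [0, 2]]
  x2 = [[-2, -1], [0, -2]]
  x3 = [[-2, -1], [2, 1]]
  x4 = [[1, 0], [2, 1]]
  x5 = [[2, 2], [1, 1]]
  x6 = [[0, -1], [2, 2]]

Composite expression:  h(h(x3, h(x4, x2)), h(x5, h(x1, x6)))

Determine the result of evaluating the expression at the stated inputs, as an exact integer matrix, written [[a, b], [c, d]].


[[0, -44], [0, 44]]

h(x4, x2) = [[-2, -1], [-4, -4]]
h(x3, h(x4, x2)) = [[8, 6], [-8, -6]]
h(x1, x6) = [[-4, -6], [4, 4]]
h(x5, h(x1, x6)) = [[0, -4], [0, -2]]
h(h(x3, h(x4, x2)), h(x5, h(x1, x6))) = [[0, -44], [0, 44]]


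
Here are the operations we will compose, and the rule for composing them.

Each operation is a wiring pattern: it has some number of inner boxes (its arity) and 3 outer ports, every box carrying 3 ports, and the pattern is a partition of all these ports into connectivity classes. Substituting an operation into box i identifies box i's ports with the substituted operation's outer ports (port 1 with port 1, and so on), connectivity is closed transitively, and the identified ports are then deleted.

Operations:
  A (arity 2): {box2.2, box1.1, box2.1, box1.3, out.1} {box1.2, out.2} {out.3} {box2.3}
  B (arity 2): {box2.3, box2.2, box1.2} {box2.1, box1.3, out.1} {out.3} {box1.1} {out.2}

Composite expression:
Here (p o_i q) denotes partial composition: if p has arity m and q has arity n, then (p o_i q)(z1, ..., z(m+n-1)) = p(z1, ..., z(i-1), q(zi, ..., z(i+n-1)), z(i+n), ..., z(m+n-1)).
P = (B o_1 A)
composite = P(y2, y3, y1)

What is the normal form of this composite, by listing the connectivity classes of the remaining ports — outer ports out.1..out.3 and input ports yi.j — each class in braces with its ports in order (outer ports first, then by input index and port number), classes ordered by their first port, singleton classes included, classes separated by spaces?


Substituting into B glues patterns; closure does the rest.
composing A on (y2, y3), with out.j its own outer ports: {out.1, y2.1, y2.3, y3.1, y3.2} {out.2, y2.2} {out.3} {y3.3}
composing B on (y2, y3, y1), with out.j its own outer ports: {out.1, y1.1} {out.2} {out.3} {y1.2, y1.3, y2.2} {y2.1, y2.3, y3.1, y3.2} {y3.3}

{out.1, y1.1} {out.2} {out.3} {y1.2, y1.3, y2.2} {y2.1, y2.3, y3.1, y3.2} {y3.3}


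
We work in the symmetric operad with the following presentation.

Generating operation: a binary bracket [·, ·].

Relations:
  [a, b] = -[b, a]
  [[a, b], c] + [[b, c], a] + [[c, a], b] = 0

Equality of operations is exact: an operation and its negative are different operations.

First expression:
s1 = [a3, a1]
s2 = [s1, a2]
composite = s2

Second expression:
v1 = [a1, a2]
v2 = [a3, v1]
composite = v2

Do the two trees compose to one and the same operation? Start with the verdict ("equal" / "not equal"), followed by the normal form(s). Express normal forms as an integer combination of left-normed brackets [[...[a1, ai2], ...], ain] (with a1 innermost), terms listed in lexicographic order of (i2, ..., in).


The first expression, normalized: -[[a1, a3], a2]
The second expression, normalized: -[[a1, a2], a3]
Distinct normal forms: not equal.

not equal: they reduce to -[[a1, a3], a2] and -[[a1, a2], a3]


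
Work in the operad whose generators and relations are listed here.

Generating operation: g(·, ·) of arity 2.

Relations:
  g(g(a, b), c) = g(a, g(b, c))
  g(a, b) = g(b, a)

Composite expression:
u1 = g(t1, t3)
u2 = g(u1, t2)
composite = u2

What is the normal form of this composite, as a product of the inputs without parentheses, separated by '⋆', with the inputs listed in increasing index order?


t1 ⋆ t2 ⋆ t3

Key point: g commutes, so take the t-inputs in any fixed order.
g(t1, t3) unparenthesizes to t1 ⋆ t3
g(g(t1, t3), t2) unparenthesizes to t1 ⋆ t3 ⋆ t2
putting the inputs in ascending order: t1 ⋆ t2 ⋆ t3


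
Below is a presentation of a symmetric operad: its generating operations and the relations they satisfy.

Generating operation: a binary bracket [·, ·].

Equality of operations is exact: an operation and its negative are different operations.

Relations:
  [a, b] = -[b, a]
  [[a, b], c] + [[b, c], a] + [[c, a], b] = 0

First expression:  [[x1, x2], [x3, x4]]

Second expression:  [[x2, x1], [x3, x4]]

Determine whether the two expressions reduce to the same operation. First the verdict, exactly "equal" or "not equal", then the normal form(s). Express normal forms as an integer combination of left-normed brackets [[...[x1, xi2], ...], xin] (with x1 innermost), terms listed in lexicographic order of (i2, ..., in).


not equal; first: [[[x1, x2], x3], x4] - [[[x1, x2], x4], x3]; second: -[[[x1, x2], x3], x4] + [[[x1, x2], x4], x3]


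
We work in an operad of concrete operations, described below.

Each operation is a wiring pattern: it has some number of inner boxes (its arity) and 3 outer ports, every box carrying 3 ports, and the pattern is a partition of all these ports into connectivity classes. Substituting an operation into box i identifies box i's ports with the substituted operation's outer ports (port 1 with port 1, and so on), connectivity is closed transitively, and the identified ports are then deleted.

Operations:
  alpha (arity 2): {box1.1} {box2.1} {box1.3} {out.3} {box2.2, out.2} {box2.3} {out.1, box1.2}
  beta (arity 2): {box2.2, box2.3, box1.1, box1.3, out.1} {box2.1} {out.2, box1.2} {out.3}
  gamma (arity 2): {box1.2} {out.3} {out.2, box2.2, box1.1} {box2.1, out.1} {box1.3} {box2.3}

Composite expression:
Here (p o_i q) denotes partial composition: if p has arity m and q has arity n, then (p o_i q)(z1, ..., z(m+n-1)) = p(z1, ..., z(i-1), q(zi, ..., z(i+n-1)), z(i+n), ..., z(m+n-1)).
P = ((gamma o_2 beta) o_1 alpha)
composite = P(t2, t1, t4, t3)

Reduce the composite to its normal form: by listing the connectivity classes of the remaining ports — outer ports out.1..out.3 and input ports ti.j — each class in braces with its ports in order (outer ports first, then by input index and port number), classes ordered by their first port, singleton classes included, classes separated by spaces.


{out.1, t3.2, t3.3, t4.1, t4.3} {out.2, t2.2, t4.2} {out.3} {t1.1} {t1.2} {t1.3} {t2.1} {t2.3} {t3.1}

Connectivity passes through glued gamma-boundaries; trace each wire chain.
composing alpha on (t2, t1), with out.j its own outer ports: {out.1, t2.2} {out.2, t1.2} {out.3} {t1.1} {t1.3} {t2.1} {t2.3}
composing beta on (t4, t3), with out.j its own outer ports: {out.1, t3.2, t3.3, t4.1, t4.3} {out.2, t4.2} {out.3} {t3.1}
composing gamma on (t2, t1, t4, t3), with out.j its own outer ports: {out.1, t3.2, t3.3, t4.1, t4.3} {out.2, t2.2, t4.2} {out.3} {t1.1} {t1.2} {t1.3} {t2.1} {t2.3} {t3.1}
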